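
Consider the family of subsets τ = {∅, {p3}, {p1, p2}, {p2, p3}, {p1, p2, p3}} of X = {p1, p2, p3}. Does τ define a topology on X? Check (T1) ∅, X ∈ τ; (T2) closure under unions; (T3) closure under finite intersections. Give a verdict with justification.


τ is NOT a topology on X.

Axiom (T1): ∅ ∈ τ? Yes; X ∈ τ? Yes.
Axiom (T2/T3): check pairwise unions and intersections of members of τ.
Counterexample for (T3): {p1, p2} ∩ {p2, p3} = {p2} ∉ τ. Therefore τ is NOT a topology.


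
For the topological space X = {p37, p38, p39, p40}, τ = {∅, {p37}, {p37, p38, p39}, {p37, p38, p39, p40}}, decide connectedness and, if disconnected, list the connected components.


(X, τ) is connected.

Find clopen sets (U ∈ τ with X ∖ U ∈ τ):
  U = ∅, X ∖ U = {p37, p38, p39, p40} — both open, so U is clopen.
  U = {p37, p38, p39, p40}, X ∖ U = ∅ — both open, so U is clopen.
Only trivial clopens (∅ and X) exist, so (X, τ) is connected.
Compute connected components by grouping points that agree on all clopens:
  component: {p37, p38, p39, p40}


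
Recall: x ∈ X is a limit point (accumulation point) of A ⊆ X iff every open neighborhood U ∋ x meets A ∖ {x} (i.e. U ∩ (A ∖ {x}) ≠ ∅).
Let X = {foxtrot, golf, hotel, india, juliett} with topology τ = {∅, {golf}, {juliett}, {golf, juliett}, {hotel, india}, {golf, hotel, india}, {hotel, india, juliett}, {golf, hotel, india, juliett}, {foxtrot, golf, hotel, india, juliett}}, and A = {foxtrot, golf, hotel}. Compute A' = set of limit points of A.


A' = {foxtrot, india}

For each x ∈ X, list the open sets U ∈ τ with x ∈ U, then check whether U ∩ (A ∖ {x}) ≠ ∅ for every such U.
  x = foxtrot: opens ∋ x are {foxtrot, golf, hotel, india, juliett}; each meets A ∖ {foxtrot}, so x IS a limit point.
  x = golf: open {golf} ∋ x has {golf} ∩ (A ∖ {golf}) = ∅, so x is NOT a limit point.
  x = hotel: open {hotel, india} ∋ x has {hotel, india} ∩ (A ∖ {hotel}) = ∅, so x is NOT a limit point.
  x = india: opens ∋ x are {hotel, india}, {golf, hotel, india}, {hotel, india, juliett}, {golf, hotel, india, juliett}, {foxtrot, golf, hotel, india, juliett}; each meets A ∖ {india}, so x IS a limit point.
  x = juliett: open {juliett} ∋ x has {juliett} ∩ (A ∖ {juliett}) = ∅, so x is NOT a limit point.
Collecting: A' = {foxtrot, india}.


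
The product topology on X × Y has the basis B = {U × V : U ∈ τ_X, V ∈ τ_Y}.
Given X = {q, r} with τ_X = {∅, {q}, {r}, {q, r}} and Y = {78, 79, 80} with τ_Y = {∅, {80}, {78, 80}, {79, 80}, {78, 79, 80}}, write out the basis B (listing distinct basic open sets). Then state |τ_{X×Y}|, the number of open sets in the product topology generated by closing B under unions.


Basis B = {∅ × ∅, {q} × {80}, {r} × {80}, {q} × {78, 80}, {q} × {79, 80}, {q, r} × {80}, {r} × {78, 80}, {r} × {79, 80}, {q} × {78, 79, 80}, {r} × {78, 79, 80}, {q, r} × {78, 80}, {q, r} × {79, 80}, {q, r} × {78, 79, 80}}; |τ_{X×Y}| = 25.

Enumerate products U × V with U ∈ τ_X, V ∈ τ_Y (deduplicated):
  ∅ × ∅ = {} (∅)
  {q} × {80} = {(q,80)}
  {r} × {80} = {(r,80)}
  {q} × {78, 80} = {(q,78), (q,80)}
  {q} × {79, 80} = {(q,79), (q,80)}
  {q, r} × {80} = {(q,80), (r,80)}
  {r} × {78, 80} = {(r,78), (r,80)}
  {r} × {79, 80} = {(r,79), (r,80)}
  {q} × {78, 79, 80} = {(q,78), (q,79), (q,80)}
  {r} × {78, 79, 80} = {(r,78), (r,79), (r,80)}
  {q, r} × {78, 80} = {(q,78), (q,80), (r,78), (r,80)}
  {q, r} × {79, 80} = {(q,79), (q,80), (r,79), (r,80)}
  {q, r} × {78, 79, 80} = {(q,78), (q,79), (q,80), (r,78), (r,79), (r,80)}
These 13 distinct sets form the basis B.
Close under arbitrary unions to get τ_{X×Y}; counting gives |τ_{X×Y}| = 25.


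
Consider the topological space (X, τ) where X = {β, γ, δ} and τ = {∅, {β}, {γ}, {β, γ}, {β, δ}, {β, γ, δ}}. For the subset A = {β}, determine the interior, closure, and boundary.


int(A) = {β}, cl(A) = {β, δ}, ∂A = {δ}.

Closed sets in (X, τ) are complements of opens:
  closed(X, τ) = {∅, {γ}, {δ}, {β, δ}, {γ, δ}, {β, γ, δ}}.
int(A) = ⋃ {U ∈ τ : U ⊆ A}. Opens contained in A: ∅, {β}.
Taking the union of these: int(A) = {β}.
cl(A) = ⋂ {C closed : A ⊆ C}. Closed sets containing A: {β, δ}, {β, γ, δ}.
Intersecting these: cl(A) = {β, δ}.
∂A = cl(A) ∖ int(A) = {β, δ} ∖ {β} = {δ}.


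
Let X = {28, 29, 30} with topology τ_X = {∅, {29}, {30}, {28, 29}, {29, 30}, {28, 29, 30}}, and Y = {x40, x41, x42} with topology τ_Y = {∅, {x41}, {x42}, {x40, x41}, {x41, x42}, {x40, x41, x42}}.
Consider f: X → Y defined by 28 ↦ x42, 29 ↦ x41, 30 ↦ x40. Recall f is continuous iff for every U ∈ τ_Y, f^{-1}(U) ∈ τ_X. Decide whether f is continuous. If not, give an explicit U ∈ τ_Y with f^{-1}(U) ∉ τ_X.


f is NOT continuous.

Compute f^{-1}(U) for each U ∈ τ_Y:
  U = ∅: f^{-1}(U) = ∅ ∈ τ_X ✓.
  U = {x41}: f^{-1}(U) = {29} ∈ τ_X ✓.
  U = {x42}: f^{-1}(U) = {28} ∉ τ_X ✗.
  U = {x40, x41}: f^{-1}(U) = {29, 30} ∈ τ_X ✓.
  U = {x41, x42}: f^{-1}(U) = {28, 29} ∈ τ_X ✓.
  U = {x40, x41, x42}: f^{-1}(U) = {28, 29, 30} ∈ τ_X ✓.
Found U = {x42} with f^{-1}(U) = {28} not in τ_X. Therefore f is NOT continuous.


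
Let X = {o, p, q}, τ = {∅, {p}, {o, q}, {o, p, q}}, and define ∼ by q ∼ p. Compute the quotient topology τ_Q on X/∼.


X/∼ = {[o], [p=q]}; |τ_Q| = 2.

Equivalence classes: [o], [p=q].
Quotient map π: X → X/∼ sends o ↦ [o], p ↦ [p=q], q ↦ [p=q].
For each subset V ⊆ X/∼, compute π^{-1}(V) ⊆ X and check whether π^{-1}(V) ∈ τ. V is open in τ_Q iff π^{-1}(V) ∈ τ.
  V = {}: π^{-1}(V) = ∅ ∈ τ ✓.
  V = {[o]}: π^{-1}(V) = {o} ∉ τ ✗.
  V = {[p=q]}: π^{-1}(V) = {p, q} ∉ τ ✗.
  V = {[o], [p=q]}: π^{-1}(V) = {o, p, q} ∈ τ ✓.
Open sets in the quotient: τ_Q = {{}, {[o], [p=q]}} (2 elements).


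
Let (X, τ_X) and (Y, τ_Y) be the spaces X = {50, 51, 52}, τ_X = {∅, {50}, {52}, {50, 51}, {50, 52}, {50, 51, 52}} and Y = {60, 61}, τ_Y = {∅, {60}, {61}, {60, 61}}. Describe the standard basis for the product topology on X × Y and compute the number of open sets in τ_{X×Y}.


Basis B = {∅ × ∅, {50} × {60}, {50} × {61}, {52} × {60}, {52} × {61}, {50} × {60, 61}, {50, 51} × {60}, {50, 52} × {60}, {50, 51} × {61}, {50, 52} × {61}, {52} × {60, 61}, {50, 51, 52} × {60}, {50, 51, 52} × {61}, {50, 51} × {60, 61}, {50, 52} × {60, 61}, {50, 51, 52} × {60, 61}}; |τ_{X×Y}| = 36.

Enumerate products U × V with U ∈ τ_X, V ∈ τ_Y (deduplicated):
  ∅ × ∅ = {} (∅)
  {50} × {60} = {(50,60)}
  {50} × {61} = {(50,61)}
  {52} × {60} = {(52,60)}
  {52} × {61} = {(52,61)}
  {50} × {60, 61} = {(50,60), (50,61)}
  {50, 51} × {60} = {(50,60), (51,60)}
  {50, 52} × {60} = {(50,60), (52,60)}
  {50, 51} × {61} = {(50,61), (51,61)}
  {50, 52} × {61} = {(50,61), (52,61)}
  {52} × {60, 61} = {(52,60), (52,61)}
  {50, 51, 52} × {60} = {(50,60), (51,60), (52,60)}
  {50, 51, 52} × {61} = {(50,61), (51,61), (52,61)}
  {50, 51} × {60, 61} = {(50,60), (50,61), (51,60), (51,61)}
  {50, 52} × {60, 61} = {(50,60), (50,61), (52,60), (52,61)}
  {50, 51, 52} × {60, 61} = {(50,60), (50,61), (51,60), (51,61), (52,60), (52,61)}
These 16 distinct sets form the basis B.
Close under arbitrary unions to get τ_{X×Y}; counting gives |τ_{X×Y}| = 36.


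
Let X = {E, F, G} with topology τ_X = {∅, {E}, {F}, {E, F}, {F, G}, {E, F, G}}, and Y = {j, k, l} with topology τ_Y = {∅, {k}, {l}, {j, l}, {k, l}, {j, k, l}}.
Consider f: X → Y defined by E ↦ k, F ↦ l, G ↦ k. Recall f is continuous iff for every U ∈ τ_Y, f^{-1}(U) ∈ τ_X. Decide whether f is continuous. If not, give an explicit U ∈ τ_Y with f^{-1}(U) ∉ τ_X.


f is NOT continuous.

Compute f^{-1}(U) for each U ∈ τ_Y:
  U = ∅: f^{-1}(U) = ∅ ∈ τ_X ✓.
  U = {k}: f^{-1}(U) = {E, G} ∉ τ_X ✗.
  U = {l}: f^{-1}(U) = {F} ∈ τ_X ✓.
  U = {j, l}: f^{-1}(U) = {F} ∈ τ_X ✓.
  U = {k, l}: f^{-1}(U) = {E, F, G} ∈ τ_X ✓.
  U = {j, k, l}: f^{-1}(U) = {E, F, G} ∈ τ_X ✓.
Found U = {k} with f^{-1}(U) = {E, G} not in τ_X. Therefore f is NOT continuous.


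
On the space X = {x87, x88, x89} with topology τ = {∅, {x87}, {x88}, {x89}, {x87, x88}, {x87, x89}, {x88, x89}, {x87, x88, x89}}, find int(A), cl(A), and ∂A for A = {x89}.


int(A) = {x89}, cl(A) = {x89}, ∂A = ∅.

Closed sets in (X, τ) are complements of opens:
  closed(X, τ) = {∅, {x87}, {x88}, {x89}, {x87, x88}, {x87, x89}, {x88, x89}, {x87, x88, x89}}.
int(A) = ⋃ {U ∈ τ : U ⊆ A}. Opens contained in A: ∅, {x89}.
Taking the union of these: int(A) = {x89}.
cl(A) = ⋂ {C closed : A ⊆ C}. Closed sets containing A: {x89}, {x87, x89}, {x88, x89}, {x87, x88, x89}.
Intersecting these: cl(A) = {x89}.
∂A = cl(A) ∖ int(A) = {x89} ∖ {x89} = ∅.


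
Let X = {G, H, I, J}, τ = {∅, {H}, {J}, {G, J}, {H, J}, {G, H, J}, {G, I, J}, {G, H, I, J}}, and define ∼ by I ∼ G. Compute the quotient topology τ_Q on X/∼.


X/∼ = {[G=I], [H], [J]}; |τ_Q| = 6.

Equivalence classes: [G=I], [H], [J].
Quotient map π: X → X/∼ sends G ↦ [G=I], H ↦ [H], I ↦ [G=I], J ↦ [J].
For each subset V ⊆ X/∼, compute π^{-1}(V) ⊆ X and check whether π^{-1}(V) ∈ τ. V is open in τ_Q iff π^{-1}(V) ∈ τ.
  V = {}: π^{-1}(V) = ∅ ∈ τ ✓.
  V = {[G=I]}: π^{-1}(V) = {G, I} ∉ τ ✗.
  V = {[H]}: π^{-1}(V) = {H} ∈ τ ✓.
  V = {[G=I], [H]}: π^{-1}(V) = {G, H, I} ∉ τ ✗.
  V = {[J]}: π^{-1}(V) = {J} ∈ τ ✓.
  V = {[G=I], [J]}: π^{-1}(V) = {G, I, J} ∈ τ ✓.
  V = {[H], [J]}: π^{-1}(V) = {H, J} ∈ τ ✓.
  V = {[G=I], [H], [J]}: π^{-1}(V) = {G, H, I, J} ∈ τ ✓.
Open sets in the quotient: τ_Q = {{}, {[H]}, {[J]}, {[G=I], [J]}, {[H], [J]}, {[G=I], [H], [J]}} (6 elements).


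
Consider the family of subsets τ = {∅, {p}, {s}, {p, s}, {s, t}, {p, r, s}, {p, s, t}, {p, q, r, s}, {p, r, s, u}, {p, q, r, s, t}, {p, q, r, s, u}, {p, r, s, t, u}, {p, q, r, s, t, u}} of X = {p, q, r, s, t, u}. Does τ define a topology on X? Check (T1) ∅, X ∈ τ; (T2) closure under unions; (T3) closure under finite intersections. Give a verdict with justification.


τ is NOT a topology on X.

Axiom (T1): ∅ ∈ τ? Yes; X ∈ τ? Yes.
Axiom (T2/T3): check pairwise unions and intersections of members of τ.
Counterexample for (T2): {s, t} ∪ {p, r, s} = {p, r, s, t} ∉ τ. Therefore τ is NOT a topology.


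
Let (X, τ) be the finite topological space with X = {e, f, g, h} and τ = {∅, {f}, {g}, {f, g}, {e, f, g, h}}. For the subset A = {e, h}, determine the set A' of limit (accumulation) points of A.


A' = {e, h}

For each x ∈ X, list the open sets U ∈ τ with x ∈ U, then check whether U ∩ (A ∖ {x}) ≠ ∅ for every such U.
  x = e: opens ∋ x are {e, f, g, h}; each meets A ∖ {e}, so x IS a limit point.
  x = f: open {f} ∋ x has {f} ∩ (A ∖ {f}) = ∅, so x is NOT a limit point.
  x = g: open {g} ∋ x has {g} ∩ (A ∖ {g}) = ∅, so x is NOT a limit point.
  x = h: opens ∋ x are {e, f, g, h}; each meets A ∖ {h}, so x IS a limit point.
Collecting: A' = {e, h}.


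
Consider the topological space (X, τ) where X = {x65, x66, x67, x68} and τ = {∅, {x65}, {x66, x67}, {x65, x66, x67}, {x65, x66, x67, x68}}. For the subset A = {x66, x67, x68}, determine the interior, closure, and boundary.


int(A) = {x66, x67}, cl(A) = {x66, x67, x68}, ∂A = {x68}.

Closed sets in (X, τ) are complements of opens:
  closed(X, τ) = {∅, {x68}, {x65, x68}, {x66, x67, x68}, {x65, x66, x67, x68}}.
int(A) = ⋃ {U ∈ τ : U ⊆ A}. Opens contained in A: ∅, {x66, x67}.
Taking the union of these: int(A) = {x66, x67}.
cl(A) = ⋂ {C closed : A ⊆ C}. Closed sets containing A: {x66, x67, x68}, {x65, x66, x67, x68}.
Intersecting these: cl(A) = {x66, x67, x68}.
∂A = cl(A) ∖ int(A) = {x66, x67, x68} ∖ {x66, x67} = {x68}.


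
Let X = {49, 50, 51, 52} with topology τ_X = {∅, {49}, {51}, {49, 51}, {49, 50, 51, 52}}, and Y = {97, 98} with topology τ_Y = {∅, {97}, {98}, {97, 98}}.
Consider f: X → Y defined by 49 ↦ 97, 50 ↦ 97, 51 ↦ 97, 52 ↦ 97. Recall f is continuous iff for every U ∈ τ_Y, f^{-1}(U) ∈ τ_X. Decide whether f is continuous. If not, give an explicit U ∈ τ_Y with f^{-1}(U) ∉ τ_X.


f IS continuous.

Compute f^{-1}(U) for each U ∈ τ_Y:
  U = ∅: f^{-1}(U) = ∅ ∈ τ_X ✓.
  U = {97}: f^{-1}(U) = {49, 50, 51, 52} ∈ τ_X ✓.
  U = {98}: f^{-1}(U) = ∅ ∈ τ_X ✓.
  U = {97, 98}: f^{-1}(U) = {49, 50, 51, 52} ∈ τ_X ✓.
Every preimage lies in τ_X, so f IS continuous.


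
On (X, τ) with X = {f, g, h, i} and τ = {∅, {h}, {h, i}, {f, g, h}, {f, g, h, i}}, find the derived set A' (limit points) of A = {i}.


A' = ∅

For each x ∈ X, list the open sets U ∈ τ with x ∈ U, then check whether U ∩ (A ∖ {x}) ≠ ∅ for every such U.
  x = f: open {f, g, h} ∋ x has {f, g, h} ∩ (A ∖ {f}) = ∅, so x is NOT a limit point.
  x = g: open {f, g, h} ∋ x has {f, g, h} ∩ (A ∖ {g}) = ∅, so x is NOT a limit point.
  x = h: open {h} ∋ x has {h} ∩ (A ∖ {h}) = ∅, so x is NOT a limit point.
  x = i: open {h, i} ∋ x has {h, i} ∩ (A ∖ {i}) = ∅, so x is NOT a limit point.
Collecting: A' = ∅.


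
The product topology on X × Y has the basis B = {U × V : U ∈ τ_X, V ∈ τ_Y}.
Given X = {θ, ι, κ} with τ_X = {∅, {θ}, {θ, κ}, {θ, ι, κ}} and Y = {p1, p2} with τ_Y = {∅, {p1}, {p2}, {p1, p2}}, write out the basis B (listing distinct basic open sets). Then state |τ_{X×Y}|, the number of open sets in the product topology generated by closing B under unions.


Basis B = {∅ × ∅, {θ} × {p1}, {θ} × {p2}, {θ} × {p1, p2}, {θ, κ} × {p1}, {θ, κ} × {p2}, {θ, ι, κ} × {p1}, {θ, ι, κ} × {p2}, {θ, κ} × {p1, p2}, {θ, ι, κ} × {p1, p2}}; |τ_{X×Y}| = 16.

Enumerate products U × V with U ∈ τ_X, V ∈ τ_Y (deduplicated):
  ∅ × ∅ = {} (∅)
  {θ} × {p1} = {(θ,p1)}
  {θ} × {p2} = {(θ,p2)}
  {θ} × {p1, p2} = {(θ,p1), (θ,p2)}
  {θ, κ} × {p1} = {(θ,p1), (κ,p1)}
  {θ, κ} × {p2} = {(θ,p2), (κ,p2)}
  {θ, ι, κ} × {p1} = {(θ,p1), (ι,p1), (κ,p1)}
  {θ, ι, κ} × {p2} = {(θ,p2), (ι,p2), (κ,p2)}
  {θ, κ} × {p1, p2} = {(θ,p1), (θ,p2), (κ,p1), (κ,p2)}
  {θ, ι, κ} × {p1, p2} = {(θ,p1), (θ,p2), (ι,p1), (ι,p2), (κ,p1), (κ,p2)}
These 10 distinct sets form the basis B.
Close under arbitrary unions to get τ_{X×Y}; counting gives |τ_{X×Y}| = 16.


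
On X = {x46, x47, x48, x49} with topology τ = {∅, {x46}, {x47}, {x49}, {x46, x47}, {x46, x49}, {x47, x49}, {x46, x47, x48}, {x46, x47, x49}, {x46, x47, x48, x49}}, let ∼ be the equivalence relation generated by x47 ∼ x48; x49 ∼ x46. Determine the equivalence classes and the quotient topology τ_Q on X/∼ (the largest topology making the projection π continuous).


X/∼ = {[x46=x49], [x47=x48]}; |τ_Q| = 3.

Equivalence classes: [x46=x49], [x47=x48].
Quotient map π: X → X/∼ sends x46 ↦ [x46=x49], x47 ↦ [x47=x48], x48 ↦ [x47=x48], x49 ↦ [x46=x49].
For each subset V ⊆ X/∼, compute π^{-1}(V) ⊆ X and check whether π^{-1}(V) ∈ τ. V is open in τ_Q iff π^{-1}(V) ∈ τ.
  V = {}: π^{-1}(V) = ∅ ∈ τ ✓.
  V = {[x46=x49]}: π^{-1}(V) = {x46, x49} ∈ τ ✓.
  V = {[x47=x48]}: π^{-1}(V) = {x47, x48} ∉ τ ✗.
  V = {[x46=x49], [x47=x48]}: π^{-1}(V) = {x46, x47, x48, x49} ∈ τ ✓.
Open sets in the quotient: τ_Q = {{}, {[x46=x49]}, {[x46=x49], [x47=x48]}} (3 elements).


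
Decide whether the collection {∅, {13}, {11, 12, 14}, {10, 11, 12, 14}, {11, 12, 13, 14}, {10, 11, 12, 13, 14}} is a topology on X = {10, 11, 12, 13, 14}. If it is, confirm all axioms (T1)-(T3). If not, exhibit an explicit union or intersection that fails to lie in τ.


τ IS a topology on X.

Axiom (T1): ∅ ∈ τ? Yes; X ∈ τ? Yes.
Axiom (T2/T3): check pairwise unions and intersections of members of τ.
All pairwise intersections and unions checked — each lies in τ. Therefore τ satisfies (T1), (T2), (T3): it IS a topology on X.


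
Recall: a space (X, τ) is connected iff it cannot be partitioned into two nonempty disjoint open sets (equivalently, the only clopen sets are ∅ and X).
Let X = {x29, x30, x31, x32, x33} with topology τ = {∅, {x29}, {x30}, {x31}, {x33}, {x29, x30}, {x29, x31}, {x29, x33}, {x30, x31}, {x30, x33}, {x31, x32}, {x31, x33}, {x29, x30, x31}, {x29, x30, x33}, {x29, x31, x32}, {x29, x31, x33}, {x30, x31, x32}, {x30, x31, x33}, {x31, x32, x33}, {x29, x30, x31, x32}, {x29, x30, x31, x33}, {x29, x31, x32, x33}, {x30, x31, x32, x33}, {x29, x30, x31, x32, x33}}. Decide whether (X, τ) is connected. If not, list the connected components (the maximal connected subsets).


(X, τ) is disconnected; components = [{x29}, {x30}, {x33}, {x31, x32}].

Find clopen sets (U ∈ τ with X ∖ U ∈ τ):
  U = ∅, X ∖ U = {x29, x30, x31, x32, x33} — both open, so U is clopen.
  U = {x29}, X ∖ U = {x30, x31, x32, x33} — both open, so U is clopen.
  U = {x30}, X ∖ U = {x29, x31, x32, x33} — both open, so U is clopen.
  U = {x33}, X ∖ U = {x29, x30, x31, x32} — both open, so U is clopen.
  U = {x29, x30}, X ∖ U = {x31, x32, x33} — both open, so U is clopen.
  U = {x29, x33}, X ∖ U = {x30, x31, x32} — both open, so U is clopen.
  U = {x30, x33}, X ∖ U = {x29, x31, x32} — both open, so U is clopen.
  U = {x31, x32}, X ∖ U = {x29, x30, x33} — both open, so U is clopen.
  U = {x29, x30, x33}, X ∖ U = {x31, x32} — both open, so U is clopen.
  U = {x29, x31, x32}, X ∖ U = {x30, x33} — both open, so U is clopen.
  U = {x30, x31, x32}, X ∖ U = {x29, x33} — both open, so U is clopen.
  U = {x31, x32, x33}, X ∖ U = {x29, x30} — both open, so U is clopen.
  U = {x29, x30, x31, x32}, X ∖ U = {x33} — both open, so U is clopen.
  U = {x29, x31, x32, x33}, X ∖ U = {x30} — both open, so U is clopen.
  U = {x30, x31, x32, x33}, X ∖ U = {x29} — both open, so U is clopen.
  U = {x29, x30, x31, x32, x33}, X ∖ U = ∅ — both open, so U is clopen.
Nontrivial clopen(s) exist: e.g. {x29, x30, x31, x32}. So (X, τ) is disconnected.
Compute connected components by grouping points that agree on all clopens:
  component: {x29}
  component: {x30}
  component: {x33}
  component: {x31, x32}


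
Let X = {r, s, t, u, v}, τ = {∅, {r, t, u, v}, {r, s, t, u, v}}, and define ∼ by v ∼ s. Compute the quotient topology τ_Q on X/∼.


X/∼ = {[r], [s=v], [t], [u]}; |τ_Q| = 2.

Equivalence classes: [r], [s=v], [t], [u].
Quotient map π: X → X/∼ sends r ↦ [r], s ↦ [s=v], t ↦ [t], u ↦ [u], v ↦ [s=v].
For each subset V ⊆ X/∼, compute π^{-1}(V) ⊆ X and check whether π^{-1}(V) ∈ τ. V is open in τ_Q iff π^{-1}(V) ∈ τ.
  V = {}: π^{-1}(V) = ∅ ∈ τ ✓.
  V = {[r]}: π^{-1}(V) = {r} ∉ τ ✗.
  V = {[s=v]}: π^{-1}(V) = {s, v} ∉ τ ✗.
  V = {[r], [s=v]}: π^{-1}(V) = {r, s, v} ∉ τ ✗.
  V = {[t]}: π^{-1}(V) = {t} ∉ τ ✗.
  V = {[r], [t]}: π^{-1}(V) = {r, t} ∉ τ ✗.
  V = {[s=v], [t]}: π^{-1}(V) = {s, t, v} ∉ τ ✗.
  V = {[r], [s=v], [t]}: π^{-1}(V) = {r, s, t, v} ∉ τ ✗.
  V = {[u]}: π^{-1}(V) = {u} ∉ τ ✗.
  V = {[r], [u]}: π^{-1}(V) = {r, u} ∉ τ ✗.
  V = {[s=v], [u]}: π^{-1}(V) = {s, u, v} ∉ τ ✗.
  V = {[r], [s=v], [u]}: π^{-1}(V) = {r, s, u, v} ∉ τ ✗.
  V = {[t], [u]}: π^{-1}(V) = {t, u} ∉ τ ✗.
  V = {[r], [t], [u]}: π^{-1}(V) = {r, t, u} ∉ τ ✗.
  V = {[s=v], [t], [u]}: π^{-1}(V) = {s, t, u, v} ∉ τ ✗.
  V = {[r], [s=v], [t], [u]}: π^{-1}(V) = {r, s, t, u, v} ∈ τ ✓.
Open sets in the quotient: τ_Q = {{}, {[r], [s=v], [t], [u]}} (2 elements).


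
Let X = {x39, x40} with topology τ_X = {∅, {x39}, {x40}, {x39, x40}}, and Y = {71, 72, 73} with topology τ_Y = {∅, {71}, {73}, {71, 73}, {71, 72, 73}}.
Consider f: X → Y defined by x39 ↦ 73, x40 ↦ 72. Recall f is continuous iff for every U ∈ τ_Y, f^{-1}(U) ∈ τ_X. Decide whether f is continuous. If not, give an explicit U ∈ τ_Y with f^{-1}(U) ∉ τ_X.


f IS continuous.

Compute f^{-1}(U) for each U ∈ τ_Y:
  U = ∅: f^{-1}(U) = ∅ ∈ τ_X ✓.
  U = {71}: f^{-1}(U) = ∅ ∈ τ_X ✓.
  U = {73}: f^{-1}(U) = {x39} ∈ τ_X ✓.
  U = {71, 73}: f^{-1}(U) = {x39} ∈ τ_X ✓.
  U = {71, 72, 73}: f^{-1}(U) = {x39, x40} ∈ τ_X ✓.
Every preimage lies in τ_X, so f IS continuous.


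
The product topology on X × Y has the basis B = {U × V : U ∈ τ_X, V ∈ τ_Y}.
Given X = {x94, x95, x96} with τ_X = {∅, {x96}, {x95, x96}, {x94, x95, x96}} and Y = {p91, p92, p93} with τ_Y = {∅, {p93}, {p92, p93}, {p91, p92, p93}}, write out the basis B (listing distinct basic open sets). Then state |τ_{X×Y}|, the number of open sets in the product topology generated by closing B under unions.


Basis B = {∅ × ∅, {x96} × {p93}, {x95, x96} × {p93}, {x96} × {p92, p93}, {x94, x95, x96} × {p93}, {x96} × {p91, p92, p93}, {x95, x96} × {p92, p93}, {x94, x95, x96} × {p92, p93}, {x95, x96} × {p91, p92, p93}, {x94, x95, x96} × {p91, p92, p93}}; |τ_{X×Y}| = 20.

Enumerate products U × V with U ∈ τ_X, V ∈ τ_Y (deduplicated):
  ∅ × ∅ = {} (∅)
  {x96} × {p93} = {(x96,p93)}
  {x95, x96} × {p93} = {(x95,p93), (x96,p93)}
  {x96} × {p92, p93} = {(x96,p92), (x96,p93)}
  {x94, x95, x96} × {p93} = {(x94,p93), (x95,p93), (x96,p93)}
  {x96} × {p91, p92, p93} = {(x96,p91), (x96,p92), (x96,p93)}
  {x95, x96} × {p92, p93} = {(x95,p92), (x95,p93), (x96,p92), (x96,p93)}
  {x94, x95, x96} × {p92, p93} = {(x94,p92), (x94,p93), (x95,p92), (x95,p93), (x96,p92), (x96,p93)}
  {x95, x96} × {p91, p92, p93} = {(x95,p91), (x95,p92), (x95,p93), (x96,p91), (x96,p92), (x96,p93)}
  {x94, x95, x96} × {p91, p92, p93} = {(x94,p91), (x94,p92), (x94,p93), (x95,p91), (x95,p92), (x95,p93), (x96,p91), (x96,p92), (x96,p93)}
These 10 distinct sets form the basis B.
Close under arbitrary unions to get τ_{X×Y}; counting gives |τ_{X×Y}| = 20.


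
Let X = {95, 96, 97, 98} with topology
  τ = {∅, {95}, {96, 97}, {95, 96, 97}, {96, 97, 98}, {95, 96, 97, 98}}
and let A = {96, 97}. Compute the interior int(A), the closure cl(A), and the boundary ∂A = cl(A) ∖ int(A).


int(A) = {96, 97}, cl(A) = {96, 97, 98}, ∂A = {98}.

Closed sets in (X, τ) are complements of opens:
  closed(X, τ) = {∅, {95}, {98}, {95, 98}, {96, 97, 98}, {95, 96, 97, 98}}.
int(A) = ⋃ {U ∈ τ : U ⊆ A}. Opens contained in A: ∅, {96, 97}.
Taking the union of these: int(A) = {96, 97}.
cl(A) = ⋂ {C closed : A ⊆ C}. Closed sets containing A: {96, 97, 98}, {95, 96, 97, 98}.
Intersecting these: cl(A) = {96, 97, 98}.
∂A = cl(A) ∖ int(A) = {96, 97, 98} ∖ {96, 97} = {98}.


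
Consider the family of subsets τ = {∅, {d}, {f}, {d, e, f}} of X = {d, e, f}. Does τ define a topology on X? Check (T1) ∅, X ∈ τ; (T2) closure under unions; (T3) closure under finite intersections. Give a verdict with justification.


τ is NOT a topology on X.

Axiom (T1): ∅ ∈ τ? Yes; X ∈ τ? Yes.
Axiom (T2/T3): check pairwise unions and intersections of members of τ.
Counterexample for (T2): {d} ∪ {f} = {d, f} ∉ τ. Therefore τ is NOT a topology.


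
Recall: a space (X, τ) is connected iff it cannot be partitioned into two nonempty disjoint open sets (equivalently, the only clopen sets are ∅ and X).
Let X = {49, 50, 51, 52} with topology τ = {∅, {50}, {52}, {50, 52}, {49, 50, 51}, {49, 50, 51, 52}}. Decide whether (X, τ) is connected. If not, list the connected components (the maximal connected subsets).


(X, τ) is disconnected; components = [{52}, {49, 50, 51}].

Find clopen sets (U ∈ τ with X ∖ U ∈ τ):
  U = ∅, X ∖ U = {49, 50, 51, 52} — both open, so U is clopen.
  U = {52}, X ∖ U = {49, 50, 51} — both open, so U is clopen.
  U = {49, 50, 51}, X ∖ U = {52} — both open, so U is clopen.
  U = {49, 50, 51, 52}, X ∖ U = ∅ — both open, so U is clopen.
Nontrivial clopen(s) exist: e.g. {49, 50, 51}. So (X, τ) is disconnected.
Compute connected components by grouping points that agree on all clopens:
  component: {52}
  component: {49, 50, 51}


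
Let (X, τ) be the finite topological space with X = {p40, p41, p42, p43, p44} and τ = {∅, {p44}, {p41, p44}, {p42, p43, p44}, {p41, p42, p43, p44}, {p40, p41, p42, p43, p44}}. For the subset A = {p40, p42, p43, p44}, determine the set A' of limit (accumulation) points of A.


A' = {p40, p41, p42, p43}

For each x ∈ X, list the open sets U ∈ τ with x ∈ U, then check whether U ∩ (A ∖ {x}) ≠ ∅ for every such U.
  x = p40: opens ∋ x are {p40, p41, p42, p43, p44}; each meets A ∖ {p40}, so x IS a limit point.
  x = p41: opens ∋ x are {p41, p44}, {p41, p42, p43, p44}, {p40, p41, p42, p43, p44}; each meets A ∖ {p41}, so x IS a limit point.
  x = p42: opens ∋ x are {p42, p43, p44}, {p41, p42, p43, p44}, {p40, p41, p42, p43, p44}; each meets A ∖ {p42}, so x IS a limit point.
  x = p43: opens ∋ x are {p42, p43, p44}, {p41, p42, p43, p44}, {p40, p41, p42, p43, p44}; each meets A ∖ {p43}, so x IS a limit point.
  x = p44: open {p44} ∋ x has {p44} ∩ (A ∖ {p44}) = ∅, so x is NOT a limit point.
Collecting: A' = {p40, p41, p42, p43}.


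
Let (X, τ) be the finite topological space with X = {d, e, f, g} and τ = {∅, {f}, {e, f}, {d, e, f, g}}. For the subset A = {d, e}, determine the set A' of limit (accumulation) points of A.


A' = {d, g}

For each x ∈ X, list the open sets U ∈ τ with x ∈ U, then check whether U ∩ (A ∖ {x}) ≠ ∅ for every such U.
  x = d: opens ∋ x are {d, e, f, g}; each meets A ∖ {d}, so x IS a limit point.
  x = e: open {e, f} ∋ x has {e, f} ∩ (A ∖ {e}) = ∅, so x is NOT a limit point.
  x = f: open {f} ∋ x has {f} ∩ (A ∖ {f}) = ∅, so x is NOT a limit point.
  x = g: opens ∋ x are {d, e, f, g}; each meets A ∖ {g}, so x IS a limit point.
Collecting: A' = {d, g}.


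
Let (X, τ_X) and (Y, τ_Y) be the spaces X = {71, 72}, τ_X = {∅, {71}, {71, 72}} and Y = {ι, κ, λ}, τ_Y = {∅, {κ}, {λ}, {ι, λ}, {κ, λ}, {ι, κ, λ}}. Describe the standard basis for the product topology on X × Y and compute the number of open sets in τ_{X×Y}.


Basis B = {∅ × ∅, {71} × {κ}, {71} × {λ}, {71} × {ι, λ}, {71} × {κ, λ}, {71, 72} × {κ}, {71, 72} × {λ}, {71} × {ι, κ, λ}, {71, 72} × {ι, λ}, {71, 72} × {κ, λ}, {71, 72} × {ι, κ, λ}}; |τ_{X×Y}| = 18.

Enumerate products U × V with U ∈ τ_X, V ∈ τ_Y (deduplicated):
  ∅ × ∅ = {} (∅)
  {71} × {κ} = {(71,κ)}
  {71} × {λ} = {(71,λ)}
  {71} × {ι, λ} = {(71,ι), (71,λ)}
  {71} × {κ, λ} = {(71,κ), (71,λ)}
  {71, 72} × {κ} = {(71,κ), (72,κ)}
  {71, 72} × {λ} = {(71,λ), (72,λ)}
  {71} × {ι, κ, λ} = {(71,ι), (71,κ), (71,λ)}
  {71, 72} × {ι, λ} = {(71,ι), (71,λ), (72,ι), (72,λ)}
  {71, 72} × {κ, λ} = {(71,κ), (71,λ), (72,κ), (72,λ)}
  {71, 72} × {ι, κ, λ} = {(71,ι), (71,κ), (71,λ), (72,ι), (72,κ), (72,λ)}
These 11 distinct sets form the basis B.
Close under arbitrary unions to get τ_{X×Y}; counting gives |τ_{X×Y}| = 18.


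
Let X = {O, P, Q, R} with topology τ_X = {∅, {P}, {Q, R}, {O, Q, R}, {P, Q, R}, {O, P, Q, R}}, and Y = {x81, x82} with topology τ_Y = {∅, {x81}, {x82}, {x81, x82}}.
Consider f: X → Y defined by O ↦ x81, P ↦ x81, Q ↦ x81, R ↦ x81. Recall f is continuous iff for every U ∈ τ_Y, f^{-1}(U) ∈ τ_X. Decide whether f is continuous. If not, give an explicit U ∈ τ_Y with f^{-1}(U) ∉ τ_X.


f IS continuous.

Compute f^{-1}(U) for each U ∈ τ_Y:
  U = ∅: f^{-1}(U) = ∅ ∈ τ_X ✓.
  U = {x81}: f^{-1}(U) = {O, P, Q, R} ∈ τ_X ✓.
  U = {x82}: f^{-1}(U) = ∅ ∈ τ_X ✓.
  U = {x81, x82}: f^{-1}(U) = {O, P, Q, R} ∈ τ_X ✓.
Every preimage lies in τ_X, so f IS continuous.


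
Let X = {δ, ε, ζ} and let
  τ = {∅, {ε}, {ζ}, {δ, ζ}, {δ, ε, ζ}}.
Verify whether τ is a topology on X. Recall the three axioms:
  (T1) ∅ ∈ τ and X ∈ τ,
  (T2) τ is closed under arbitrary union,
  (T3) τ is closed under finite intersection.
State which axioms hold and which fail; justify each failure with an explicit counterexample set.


τ is NOT a topology on X.

Axiom (T1): ∅ ∈ τ? Yes; X ∈ τ? Yes.
Axiom (T2/T3): check pairwise unions and intersections of members of τ.
Counterexample for (T2): {ε} ∪ {ζ} = {ε, ζ} ∉ τ. Therefore τ is NOT a topology.


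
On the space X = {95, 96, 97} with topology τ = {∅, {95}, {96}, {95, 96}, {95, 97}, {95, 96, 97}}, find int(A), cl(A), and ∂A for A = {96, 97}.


int(A) = {96}, cl(A) = {96, 97}, ∂A = {97}.

Closed sets in (X, τ) are complements of opens:
  closed(X, τ) = {∅, {96}, {97}, {95, 97}, {96, 97}, {95, 96, 97}}.
int(A) = ⋃ {U ∈ τ : U ⊆ A}. Opens contained in A: ∅, {96}.
Taking the union of these: int(A) = {96}.
cl(A) = ⋂ {C closed : A ⊆ C}. Closed sets containing A: {96, 97}, {95, 96, 97}.
Intersecting these: cl(A) = {96, 97}.
∂A = cl(A) ∖ int(A) = {96, 97} ∖ {96} = {97}.


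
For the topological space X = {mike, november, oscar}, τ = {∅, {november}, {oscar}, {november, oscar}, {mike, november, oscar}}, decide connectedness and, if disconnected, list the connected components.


(X, τ) is connected.

Find clopen sets (U ∈ τ with X ∖ U ∈ τ):
  U = ∅, X ∖ U = {mike, november, oscar} — both open, so U is clopen.
  U = {mike, november, oscar}, X ∖ U = ∅ — both open, so U is clopen.
Only trivial clopens (∅ and X) exist, so (X, τ) is connected.
Compute connected components by grouping points that agree on all clopens:
  component: {mike, november, oscar}


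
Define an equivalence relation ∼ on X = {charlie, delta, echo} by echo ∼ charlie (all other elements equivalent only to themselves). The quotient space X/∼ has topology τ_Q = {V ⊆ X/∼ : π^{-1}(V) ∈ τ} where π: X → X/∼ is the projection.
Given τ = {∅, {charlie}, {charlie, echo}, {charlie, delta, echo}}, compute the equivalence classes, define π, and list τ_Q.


X/∼ = {[charlie=echo], [delta]}; |τ_Q| = 3.

Equivalence classes: [charlie=echo], [delta].
Quotient map π: X → X/∼ sends charlie ↦ [charlie=echo], delta ↦ [delta], echo ↦ [charlie=echo].
For each subset V ⊆ X/∼, compute π^{-1}(V) ⊆ X and check whether π^{-1}(V) ∈ τ. V is open in τ_Q iff π^{-1}(V) ∈ τ.
  V = {}: π^{-1}(V) = ∅ ∈ τ ✓.
  V = {[charlie=echo]}: π^{-1}(V) = {charlie, echo} ∈ τ ✓.
  V = {[delta]}: π^{-1}(V) = {delta} ∉ τ ✗.
  V = {[charlie=echo], [delta]}: π^{-1}(V) = {charlie, delta, echo} ∈ τ ✓.
Open sets in the quotient: τ_Q = {{}, {[charlie=echo]}, {[charlie=echo], [delta]}} (3 elements).


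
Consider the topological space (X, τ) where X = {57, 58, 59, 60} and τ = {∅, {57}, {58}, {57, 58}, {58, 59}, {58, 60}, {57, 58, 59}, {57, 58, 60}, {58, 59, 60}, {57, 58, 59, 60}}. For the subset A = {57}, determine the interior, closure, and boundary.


int(A) = {57}, cl(A) = {57}, ∂A = ∅.

Closed sets in (X, τ) are complements of opens:
  closed(X, τ) = {∅, {57}, {59}, {60}, {57, 59}, {57, 60}, {59, 60}, {57, 59, 60}, {58, 59, 60}, {57, 58, 59, 60}}.
int(A) = ⋃ {U ∈ τ : U ⊆ A}. Opens contained in A: ∅, {57}.
Taking the union of these: int(A) = {57}.
cl(A) = ⋂ {C closed : A ⊆ C}. Closed sets containing A: {57}, {57, 59}, {57, 60}, {57, 59, 60}, {57, 58, 59, 60}.
Intersecting these: cl(A) = {57}.
∂A = cl(A) ∖ int(A) = {57} ∖ {57} = ∅.


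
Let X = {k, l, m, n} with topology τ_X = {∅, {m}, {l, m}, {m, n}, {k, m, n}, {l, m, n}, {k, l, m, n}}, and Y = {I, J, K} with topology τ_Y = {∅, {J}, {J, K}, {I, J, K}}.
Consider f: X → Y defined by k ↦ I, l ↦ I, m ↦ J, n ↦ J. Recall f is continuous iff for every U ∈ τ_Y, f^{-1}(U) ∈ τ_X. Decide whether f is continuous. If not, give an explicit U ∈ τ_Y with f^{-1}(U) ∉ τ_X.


f IS continuous.

Compute f^{-1}(U) for each U ∈ τ_Y:
  U = ∅: f^{-1}(U) = ∅ ∈ τ_X ✓.
  U = {J}: f^{-1}(U) = {m, n} ∈ τ_X ✓.
  U = {J, K}: f^{-1}(U) = {m, n} ∈ τ_X ✓.
  U = {I, J, K}: f^{-1}(U) = {k, l, m, n} ∈ τ_X ✓.
Every preimage lies in τ_X, so f IS continuous.


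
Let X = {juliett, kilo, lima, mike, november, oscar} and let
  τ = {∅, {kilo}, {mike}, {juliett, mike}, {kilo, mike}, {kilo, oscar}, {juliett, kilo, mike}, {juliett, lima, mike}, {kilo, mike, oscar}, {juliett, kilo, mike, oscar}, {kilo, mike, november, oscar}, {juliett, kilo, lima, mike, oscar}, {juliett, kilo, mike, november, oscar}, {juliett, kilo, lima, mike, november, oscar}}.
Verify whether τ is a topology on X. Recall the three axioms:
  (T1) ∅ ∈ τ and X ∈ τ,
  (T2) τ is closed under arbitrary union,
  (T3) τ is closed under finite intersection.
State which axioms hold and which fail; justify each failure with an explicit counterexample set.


τ is NOT a topology on X.

Axiom (T1): ∅ ∈ τ? Yes; X ∈ τ? Yes.
Axiom (T2/T3): check pairwise unions and intersections of members of τ.
Counterexample for (T2): {kilo} ∪ {juliett, lima, mike} = {juliett, kilo, lima, mike} ∉ τ. Therefore τ is NOT a topology.


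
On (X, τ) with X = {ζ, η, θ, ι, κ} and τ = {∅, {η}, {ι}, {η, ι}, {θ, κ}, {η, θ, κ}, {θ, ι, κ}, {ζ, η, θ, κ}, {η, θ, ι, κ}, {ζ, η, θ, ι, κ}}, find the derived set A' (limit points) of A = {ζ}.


A' = ∅

For each x ∈ X, list the open sets U ∈ τ with x ∈ U, then check whether U ∩ (A ∖ {x}) ≠ ∅ for every such U.
  x = ζ: open {ζ, η, θ, κ} ∋ x has {ζ, η, θ, κ} ∩ (A ∖ {ζ}) = ∅, so x is NOT a limit point.
  x = η: open {η} ∋ x has {η} ∩ (A ∖ {η}) = ∅, so x is NOT a limit point.
  x = θ: open {θ, κ} ∋ x has {θ, κ} ∩ (A ∖ {θ}) = ∅, so x is NOT a limit point.
  x = ι: open {ι} ∋ x has {ι} ∩ (A ∖ {ι}) = ∅, so x is NOT a limit point.
  x = κ: open {θ, κ} ∋ x has {θ, κ} ∩ (A ∖ {κ}) = ∅, so x is NOT a limit point.
Collecting: A' = ∅.


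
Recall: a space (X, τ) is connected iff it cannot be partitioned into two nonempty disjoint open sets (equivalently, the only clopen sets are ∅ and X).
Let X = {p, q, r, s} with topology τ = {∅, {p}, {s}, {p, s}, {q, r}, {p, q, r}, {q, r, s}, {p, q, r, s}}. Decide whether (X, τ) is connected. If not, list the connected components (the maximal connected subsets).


(X, τ) is disconnected; components = [{p}, {s}, {q, r}].

Find clopen sets (U ∈ τ with X ∖ U ∈ τ):
  U = ∅, X ∖ U = {p, q, r, s} — both open, so U is clopen.
  U = {p}, X ∖ U = {q, r, s} — both open, so U is clopen.
  U = {s}, X ∖ U = {p, q, r} — both open, so U is clopen.
  U = {p, s}, X ∖ U = {q, r} — both open, so U is clopen.
  U = {q, r}, X ∖ U = {p, s} — both open, so U is clopen.
  U = {p, q, r}, X ∖ U = {s} — both open, so U is clopen.
  U = {q, r, s}, X ∖ U = {p} — both open, so U is clopen.
  U = {p, q, r, s}, X ∖ U = ∅ — both open, so U is clopen.
Nontrivial clopen(s) exist: e.g. {q, r, s}. So (X, τ) is disconnected.
Compute connected components by grouping points that agree on all clopens:
  component: {p}
  component: {s}
  component: {q, r}


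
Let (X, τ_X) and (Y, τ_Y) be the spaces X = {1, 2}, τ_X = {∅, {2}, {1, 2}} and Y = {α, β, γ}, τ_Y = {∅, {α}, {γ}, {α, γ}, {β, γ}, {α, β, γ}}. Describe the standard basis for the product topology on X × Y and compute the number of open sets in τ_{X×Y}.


Basis B = {∅ × ∅, {2} × {α}, {2} × {γ}, {1, 2} × {α}, {1, 2} × {γ}, {2} × {α, γ}, {2} × {β, γ}, {2} × {α, β, γ}, {1, 2} × {α, γ}, {1, 2} × {β, γ}, {1, 2} × {α, β, γ}}; |τ_{X×Y}| = 18.

Enumerate products U × V with U ∈ τ_X, V ∈ τ_Y (deduplicated):
  ∅ × ∅ = {} (∅)
  {2} × {α} = {(2,α)}
  {2} × {γ} = {(2,γ)}
  {1, 2} × {α} = {(1,α), (2,α)}
  {1, 2} × {γ} = {(1,γ), (2,γ)}
  {2} × {α, γ} = {(2,α), (2,γ)}
  {2} × {β, γ} = {(2,β), (2,γ)}
  {2} × {α, β, γ} = {(2,α), (2,β), (2,γ)}
  {1, 2} × {α, γ} = {(1,α), (1,γ), (2,α), (2,γ)}
  {1, 2} × {β, γ} = {(1,β), (1,γ), (2,β), (2,γ)}
  {1, 2} × {α, β, γ} = {(1,α), (1,β), (1,γ), (2,α), (2,β), (2,γ)}
These 11 distinct sets form the basis B.
Close under arbitrary unions to get τ_{X×Y}; counting gives |τ_{X×Y}| = 18.


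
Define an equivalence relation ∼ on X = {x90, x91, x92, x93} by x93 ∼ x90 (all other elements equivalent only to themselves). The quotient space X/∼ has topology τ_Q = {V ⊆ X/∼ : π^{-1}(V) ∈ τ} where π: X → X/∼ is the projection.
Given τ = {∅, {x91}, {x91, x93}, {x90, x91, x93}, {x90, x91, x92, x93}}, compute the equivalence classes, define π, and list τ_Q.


X/∼ = {[x90=x93], [x91], [x92]}; |τ_Q| = 4.

Equivalence classes: [x90=x93], [x91], [x92].
Quotient map π: X → X/∼ sends x90 ↦ [x90=x93], x91 ↦ [x91], x92 ↦ [x92], x93 ↦ [x90=x93].
For each subset V ⊆ X/∼, compute π^{-1}(V) ⊆ X and check whether π^{-1}(V) ∈ τ. V is open in τ_Q iff π^{-1}(V) ∈ τ.
  V = {}: π^{-1}(V) = ∅ ∈ τ ✓.
  V = {[x90=x93]}: π^{-1}(V) = {x90, x93} ∉ τ ✗.
  V = {[x91]}: π^{-1}(V) = {x91} ∈ τ ✓.
  V = {[x90=x93], [x91]}: π^{-1}(V) = {x90, x91, x93} ∈ τ ✓.
  V = {[x92]}: π^{-1}(V) = {x92} ∉ τ ✗.
  V = {[x90=x93], [x92]}: π^{-1}(V) = {x90, x92, x93} ∉ τ ✗.
  V = {[x91], [x92]}: π^{-1}(V) = {x91, x92} ∉ τ ✗.
  V = {[x90=x93], [x91], [x92]}: π^{-1}(V) = {x90, x91, x92, x93} ∈ τ ✓.
Open sets in the quotient: τ_Q = {{}, {[x91]}, {[x90=x93], [x91]}, {[x90=x93], [x91], [x92]}} (4 elements).


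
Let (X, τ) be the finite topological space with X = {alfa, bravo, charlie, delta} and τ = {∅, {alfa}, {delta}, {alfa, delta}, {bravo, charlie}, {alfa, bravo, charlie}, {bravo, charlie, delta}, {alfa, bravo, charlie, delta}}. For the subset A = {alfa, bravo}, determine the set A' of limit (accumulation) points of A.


A' = {charlie}

For each x ∈ X, list the open sets U ∈ τ with x ∈ U, then check whether U ∩ (A ∖ {x}) ≠ ∅ for every such U.
  x = alfa: open {alfa} ∋ x has {alfa} ∩ (A ∖ {alfa}) = ∅, so x is NOT a limit point.
  x = bravo: open {bravo, charlie} ∋ x has {bravo, charlie} ∩ (A ∖ {bravo}) = ∅, so x is NOT a limit point.
  x = charlie: opens ∋ x are {bravo, charlie}, {alfa, bravo, charlie}, {bravo, charlie, delta}, {alfa, bravo, charlie, delta}; each meets A ∖ {charlie}, so x IS a limit point.
  x = delta: open {delta} ∋ x has {delta} ∩ (A ∖ {delta}) = ∅, so x is NOT a limit point.
Collecting: A' = {charlie}.


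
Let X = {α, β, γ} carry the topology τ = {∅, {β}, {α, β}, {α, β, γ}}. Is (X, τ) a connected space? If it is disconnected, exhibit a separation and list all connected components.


(X, τ) is connected.

Find clopen sets (U ∈ τ with X ∖ U ∈ τ):
  U = ∅, X ∖ U = {α, β, γ} — both open, so U is clopen.
  U = {α, β, γ}, X ∖ U = ∅ — both open, so U is clopen.
Only trivial clopens (∅ and X) exist, so (X, τ) is connected.
Compute connected components by grouping points that agree on all clopens:
  component: {α, β, γ}


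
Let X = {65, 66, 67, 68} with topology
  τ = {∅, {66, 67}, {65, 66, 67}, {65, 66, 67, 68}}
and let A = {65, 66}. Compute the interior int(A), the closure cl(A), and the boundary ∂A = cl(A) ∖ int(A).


int(A) = ∅, cl(A) = {65, 66, 67, 68}, ∂A = {65, 66, 67, 68}.

Closed sets in (X, τ) are complements of opens:
  closed(X, τ) = {∅, {68}, {65, 68}, {65, 66, 67, 68}}.
int(A) = ⋃ {U ∈ τ : U ⊆ A}. Opens contained in A: ∅.
Taking the union of these: int(A) = ∅.
cl(A) = ⋂ {C closed : A ⊆ C}. Closed sets containing A: {65, 66, 67, 68}.
Intersecting these: cl(A) = {65, 66, 67, 68}.
∂A = cl(A) ∖ int(A) = {65, 66, 67, 68} ∖ ∅ = {65, 66, 67, 68}.


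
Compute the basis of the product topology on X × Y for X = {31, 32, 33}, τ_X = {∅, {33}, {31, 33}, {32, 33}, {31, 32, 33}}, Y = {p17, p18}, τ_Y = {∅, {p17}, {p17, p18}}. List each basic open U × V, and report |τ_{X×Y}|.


Basis B = {∅ × ∅, {33} × {p17}, {31, 33} × {p17}, {32, 33} × {p17}, {33} × {p17, p18}, {31, 32, 33} × {p17}, {31, 33} × {p17, p18}, {32, 33} × {p17, p18}, {31, 32, 33} × {p17, p18}}; |τ_{X×Y}| = 14.

Enumerate products U × V with U ∈ τ_X, V ∈ τ_Y (deduplicated):
  ∅ × ∅ = {} (∅)
  {33} × {p17} = {(33,p17)}
  {31, 33} × {p17} = {(31,p17), (33,p17)}
  {32, 33} × {p17} = {(32,p17), (33,p17)}
  {33} × {p17, p18} = {(33,p17), (33,p18)}
  {31, 32, 33} × {p17} = {(31,p17), (32,p17), (33,p17)}
  {31, 33} × {p17, p18} = {(31,p17), (31,p18), (33,p17), (33,p18)}
  {32, 33} × {p17, p18} = {(32,p17), (32,p18), (33,p17), (33,p18)}
  {31, 32, 33} × {p17, p18} = {(31,p17), (31,p18), (32,p17), (32,p18), (33,p17), (33,p18)}
These 9 distinct sets form the basis B.
Close under arbitrary unions to get τ_{X×Y}; counting gives |τ_{X×Y}| = 14.
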